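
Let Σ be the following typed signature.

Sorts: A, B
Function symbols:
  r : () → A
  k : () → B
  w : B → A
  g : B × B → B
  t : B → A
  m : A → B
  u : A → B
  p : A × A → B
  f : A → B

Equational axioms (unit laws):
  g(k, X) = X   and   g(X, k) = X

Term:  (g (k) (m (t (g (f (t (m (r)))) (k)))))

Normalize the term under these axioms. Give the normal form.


normal form = (m (t (f (t (m (r))))))

1. (g (k) (m (t (g (f (t (m (r)))) (k)))))  →  (m (t (g (f (t (m (r)))) (k))))
2. (m (t (g (f (t (m (r)))) (k))))  →  (m (t (f (t (m (r))))))


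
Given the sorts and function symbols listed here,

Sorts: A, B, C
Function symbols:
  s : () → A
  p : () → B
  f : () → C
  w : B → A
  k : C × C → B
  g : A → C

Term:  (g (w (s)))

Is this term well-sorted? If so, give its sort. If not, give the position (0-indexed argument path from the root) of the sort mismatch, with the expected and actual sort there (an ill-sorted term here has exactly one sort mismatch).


ill-sorted at position [0, 0]: expected B, got A

    (s) : A
  (w (s)) : ✗ arg 0 at [0, 0] has sort A, expected B


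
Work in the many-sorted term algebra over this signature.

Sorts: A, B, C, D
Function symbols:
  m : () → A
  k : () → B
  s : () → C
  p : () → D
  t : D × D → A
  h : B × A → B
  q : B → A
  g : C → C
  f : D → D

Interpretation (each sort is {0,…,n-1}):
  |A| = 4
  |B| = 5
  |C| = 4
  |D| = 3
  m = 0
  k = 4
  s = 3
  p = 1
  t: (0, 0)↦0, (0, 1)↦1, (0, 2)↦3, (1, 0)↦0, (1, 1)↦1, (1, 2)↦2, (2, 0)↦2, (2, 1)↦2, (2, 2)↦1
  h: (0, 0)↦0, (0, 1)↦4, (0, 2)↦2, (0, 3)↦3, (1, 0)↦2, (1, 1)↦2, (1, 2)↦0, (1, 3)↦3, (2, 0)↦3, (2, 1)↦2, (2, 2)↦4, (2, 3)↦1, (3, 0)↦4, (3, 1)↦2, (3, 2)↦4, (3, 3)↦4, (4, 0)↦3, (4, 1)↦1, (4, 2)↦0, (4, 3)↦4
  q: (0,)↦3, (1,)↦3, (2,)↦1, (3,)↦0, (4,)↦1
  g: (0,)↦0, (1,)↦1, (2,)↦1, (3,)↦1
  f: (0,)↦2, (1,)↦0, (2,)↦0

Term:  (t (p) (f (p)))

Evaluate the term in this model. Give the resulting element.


value = 0

  p = 1
  p = 1
  (f (p)) = f(1,) = 0
  (t (p) (f (p))) = t(1, 0) = 0


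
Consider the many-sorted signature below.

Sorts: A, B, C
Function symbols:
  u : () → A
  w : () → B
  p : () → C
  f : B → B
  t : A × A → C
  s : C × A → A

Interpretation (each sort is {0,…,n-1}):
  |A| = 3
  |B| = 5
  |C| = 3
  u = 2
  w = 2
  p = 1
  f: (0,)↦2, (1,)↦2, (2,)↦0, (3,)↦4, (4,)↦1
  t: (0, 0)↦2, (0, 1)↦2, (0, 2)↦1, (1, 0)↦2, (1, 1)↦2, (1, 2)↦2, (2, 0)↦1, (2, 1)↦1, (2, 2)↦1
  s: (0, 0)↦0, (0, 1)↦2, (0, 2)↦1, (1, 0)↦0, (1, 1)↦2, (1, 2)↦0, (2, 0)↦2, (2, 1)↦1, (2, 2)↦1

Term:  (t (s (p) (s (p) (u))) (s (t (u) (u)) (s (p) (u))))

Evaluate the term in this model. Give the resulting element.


  p = 1
  p = 1
  u = 2
  (s (p) (u)) = s(1, 2) = 0
  (s (p) (s (p) (u))) = s(1, 0) = 0
  u = 2
  u = 2
  (t (u) (u)) = t(2, 2) = 1
  p = 1
  u = 2
  (s (p) (u)) = s(1, 2) = 0
  (s (t (u) (u)) (s (p) (u))) = s(1, 0) = 0
  (t (s (p) (s (p) (u))) (s (t (u) (u)) (s (p) (u)))) = t(0, 0) = 2

value = 2


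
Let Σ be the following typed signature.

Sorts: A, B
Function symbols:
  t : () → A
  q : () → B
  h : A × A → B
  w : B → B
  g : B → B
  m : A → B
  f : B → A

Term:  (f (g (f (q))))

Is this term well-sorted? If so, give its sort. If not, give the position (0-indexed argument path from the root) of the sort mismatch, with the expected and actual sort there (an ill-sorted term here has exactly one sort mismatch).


ill-sorted at position [0, 0]: expected B, got A

      (q) : B
    (f (q)) : A
  (g (f (q))) : ✗ arg 0 at [0, 0] has sort A, expected B


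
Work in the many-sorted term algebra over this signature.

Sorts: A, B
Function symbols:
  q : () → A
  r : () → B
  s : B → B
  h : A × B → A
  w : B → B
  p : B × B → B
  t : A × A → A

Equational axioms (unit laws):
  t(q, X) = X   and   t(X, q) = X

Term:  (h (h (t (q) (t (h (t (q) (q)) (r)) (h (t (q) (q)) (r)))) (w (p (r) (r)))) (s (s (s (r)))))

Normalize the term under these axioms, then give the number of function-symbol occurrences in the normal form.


size = 17

1. (h (h (t (q) (t (h (t (q) (q)) (r)) (h (t (q) (q)) (r)))) (w (p (r) (r)))) (s (s (s (r)))))  →  (h (h (t (h (t (q) (q)) (r)) (h (t (q) (q)) (r))) (w (p (r) (r)))) (s (s (s (r)))))
2. (h (h (t (h (t (q) (q)) (r)) (h (t (q) (q)) (r))) (w (p (r) (r)))) (s (s (s (r)))))  →  (h (h (t (h (q) (r)) (h (t (q) (q)) (r))) (w (p (r) (r)))) (s (s (s (r)))))
3. (h (h (t (h (q) (r)) (h (t (q) (q)) (r))) (w (p (r) (r)))) (s (s (s (r)))))  →  (h (h (t (h (q) (r)) (h (q) (r))) (w (p (r) (r)))) (s (s (s (r)))))
normal form: (h (h (t (h (q) (r)) (h (q) (r))) (w (p (r) (r)))) (s (s (s (r)))))


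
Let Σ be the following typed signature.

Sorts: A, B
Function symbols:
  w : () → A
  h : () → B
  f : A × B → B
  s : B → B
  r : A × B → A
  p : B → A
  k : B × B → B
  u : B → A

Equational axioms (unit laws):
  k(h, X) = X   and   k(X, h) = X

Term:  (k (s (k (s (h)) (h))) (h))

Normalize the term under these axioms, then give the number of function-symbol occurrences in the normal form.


1. (k (s (k (s (h)) (h))) (h))  →  (s (k (s (h)) (h)))
2. (s (k (s (h)) (h)))  →  (s (s (h)))
normal form: (s (s (h)))

size = 3


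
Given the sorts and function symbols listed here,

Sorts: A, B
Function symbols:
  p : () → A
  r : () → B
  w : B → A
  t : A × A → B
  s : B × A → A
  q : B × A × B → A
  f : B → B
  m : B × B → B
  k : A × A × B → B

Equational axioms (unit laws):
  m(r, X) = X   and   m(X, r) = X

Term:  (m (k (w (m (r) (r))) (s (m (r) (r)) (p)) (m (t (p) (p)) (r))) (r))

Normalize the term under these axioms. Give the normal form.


1. (m (k (w (m (r) (r))) (s (m (r) (r)) (p)) (m (t (p) (p)) (r))) (r))  →  (k (w (m (r) (r))) (s (m (r) (r)) (p)) (m (t (p) (p)) (r)))
2. (k (w (m (r) (r))) (s (m (r) (r)) (p)) (m (t (p) (p)) (r)))  →  (k (w (r)) (s (m (r) (r)) (p)) (m (t (p) (p)) (r)))
3. (k (w (r)) (s (m (r) (r)) (p)) (m (t (p) (p)) (r)))  →  (k (w (r)) (s (r) (p)) (m (t (p) (p)) (r)))
4. (k (w (r)) (s (r) (p)) (m (t (p) (p)) (r)))  →  (k (w (r)) (s (r) (p)) (t (p) (p)))

normal form = (k (w (r)) (s (r) (p)) (t (p) (p)))


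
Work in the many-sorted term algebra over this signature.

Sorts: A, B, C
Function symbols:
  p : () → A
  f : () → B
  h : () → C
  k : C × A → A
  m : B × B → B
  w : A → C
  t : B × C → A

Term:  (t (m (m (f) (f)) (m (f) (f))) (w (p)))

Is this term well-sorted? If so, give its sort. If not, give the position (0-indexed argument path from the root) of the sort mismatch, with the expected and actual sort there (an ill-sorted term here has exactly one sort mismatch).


      (f) : B
      (f) : B
    (m (f) (f)) : B
      (f) : B
      (f) : B
    (m (f) (f)) : B
  (m (m (f) (f)) (m (f) (f))) : B
    (p) : A
  (w (p)) : C
(t (m (m (f) (f)) (m (f) (f))) (w (p))) : A

well-sorted; sort = A


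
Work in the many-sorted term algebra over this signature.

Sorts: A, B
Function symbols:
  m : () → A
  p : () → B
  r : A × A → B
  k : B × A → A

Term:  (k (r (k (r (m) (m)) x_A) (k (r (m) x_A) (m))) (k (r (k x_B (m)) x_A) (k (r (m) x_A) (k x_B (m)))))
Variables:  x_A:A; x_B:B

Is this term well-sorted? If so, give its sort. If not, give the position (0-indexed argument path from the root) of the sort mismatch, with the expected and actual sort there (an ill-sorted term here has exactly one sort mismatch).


well-sorted; sort = A

        (m) : A
        (m) : A
      (r (m) (m)) : B
      x_A : A
    (k (r (m) (m)) x_A) : A
        (m) : A
        x_A : A
      (r (m) x_A) : B
      (m) : A
    (k (r (m) x_A) (m)) : A
  (r (k (r (m) (m)) x_A) (k (r (m) x_A) (m))) : B
        x_B : B
        (m) : A
      (k x_B (m)) : A
      x_A : A
    (r (k x_B (m)) x_A) : B
        (m) : A
        x_A : A
      (r (m) x_A) : B
        x_B : B
        (m) : A
      (k x_B (m)) : A
    (k (r (m) x_A) (k x_B (m))) : A
  (k (r (k x_B (m)) x_A) (k (r (m) x_A) (k x_B (m)))) : A
(k (r (k (r (m) (m)) x_A) (k (r (m) x_A) (m))) (k (r (k x_B (m)) x_A) (k (r (m) x_A) (k x_B (m))))) : A


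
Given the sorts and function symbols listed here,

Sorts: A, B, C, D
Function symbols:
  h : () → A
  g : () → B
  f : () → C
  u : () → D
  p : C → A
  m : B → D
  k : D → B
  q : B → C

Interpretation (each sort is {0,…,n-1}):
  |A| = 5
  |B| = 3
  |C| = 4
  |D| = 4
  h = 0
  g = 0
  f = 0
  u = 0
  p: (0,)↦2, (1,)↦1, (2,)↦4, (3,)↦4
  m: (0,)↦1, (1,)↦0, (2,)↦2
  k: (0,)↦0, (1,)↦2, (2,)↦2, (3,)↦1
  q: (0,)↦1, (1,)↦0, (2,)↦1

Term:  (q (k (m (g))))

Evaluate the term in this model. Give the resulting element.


value = 1

  g = 0
  (m (g)) = m(0,) = 1
  (k (m (g))) = k(1,) = 2
  (q (k (m (g)))) = q(2,) = 1


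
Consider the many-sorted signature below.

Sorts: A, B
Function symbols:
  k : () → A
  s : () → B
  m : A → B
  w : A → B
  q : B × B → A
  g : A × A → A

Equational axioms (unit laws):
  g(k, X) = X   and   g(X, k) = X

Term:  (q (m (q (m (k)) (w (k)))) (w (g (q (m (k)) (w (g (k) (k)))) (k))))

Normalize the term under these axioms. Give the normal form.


normal form = (q (m (q (m (k)) (w (k)))) (w (q (m (k)) (w (k)))))

1. (q (m (q (m (k)) (w (k)))) (w (g (q (m (k)) (w (g (k) (k)))) (k))))  →  (q (m (q (m (k)) (w (k)))) (w (q (m (k)) (w (g (k) (k))))))
2. (q (m (q (m (k)) (w (k)))) (w (q (m (k)) (w (g (k) (k))))))  →  (q (m (q (m (k)) (w (k)))) (w (q (m (k)) (w (k)))))


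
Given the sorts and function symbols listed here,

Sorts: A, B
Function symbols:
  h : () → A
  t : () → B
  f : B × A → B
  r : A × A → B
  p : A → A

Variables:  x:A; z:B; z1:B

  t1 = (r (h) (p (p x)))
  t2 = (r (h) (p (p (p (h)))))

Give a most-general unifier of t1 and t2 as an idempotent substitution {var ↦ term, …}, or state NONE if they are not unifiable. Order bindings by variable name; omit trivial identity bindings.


{x ↦ (p (h))}


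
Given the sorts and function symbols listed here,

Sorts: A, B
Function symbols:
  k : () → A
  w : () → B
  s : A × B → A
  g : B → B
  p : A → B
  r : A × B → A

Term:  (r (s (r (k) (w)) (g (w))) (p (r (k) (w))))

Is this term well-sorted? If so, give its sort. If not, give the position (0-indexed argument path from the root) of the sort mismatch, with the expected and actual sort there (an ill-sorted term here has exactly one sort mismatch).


      (k) : A
      (w) : B
    (r (k) (w)) : A
      (w) : B
    (g (w)) : B
  (s (r (k) (w)) (g (w))) : A
      (k) : A
      (w) : B
    (r (k) (w)) : A
  (p (r (k) (w))) : B
(r (s (r (k) (w)) (g (w))) (p (r (k) (w)))) : A

well-sorted; sort = A


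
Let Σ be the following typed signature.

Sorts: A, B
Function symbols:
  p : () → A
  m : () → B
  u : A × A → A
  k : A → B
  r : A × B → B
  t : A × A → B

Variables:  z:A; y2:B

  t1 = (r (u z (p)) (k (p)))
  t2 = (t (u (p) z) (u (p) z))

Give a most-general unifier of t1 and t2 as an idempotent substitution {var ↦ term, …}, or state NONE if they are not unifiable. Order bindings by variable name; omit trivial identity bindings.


NONE (not unifiable)

head clash or occurs-check failure — not unifiable


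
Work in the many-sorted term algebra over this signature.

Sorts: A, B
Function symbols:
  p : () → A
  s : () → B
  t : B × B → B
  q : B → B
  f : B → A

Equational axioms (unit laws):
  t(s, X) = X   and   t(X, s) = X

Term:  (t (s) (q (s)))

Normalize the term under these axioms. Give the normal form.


normal form = (q (s))

1. (t (s) (q (s)))  →  (q (s))


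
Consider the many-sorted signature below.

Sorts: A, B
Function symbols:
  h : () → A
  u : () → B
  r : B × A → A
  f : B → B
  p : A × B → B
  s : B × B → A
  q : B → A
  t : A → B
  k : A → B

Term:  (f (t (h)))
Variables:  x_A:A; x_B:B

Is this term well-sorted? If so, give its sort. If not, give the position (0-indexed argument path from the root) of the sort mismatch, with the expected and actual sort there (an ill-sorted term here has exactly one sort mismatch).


well-sorted; sort = B

    (h) : A
  (t (h)) : B
(f (t (h))) : B


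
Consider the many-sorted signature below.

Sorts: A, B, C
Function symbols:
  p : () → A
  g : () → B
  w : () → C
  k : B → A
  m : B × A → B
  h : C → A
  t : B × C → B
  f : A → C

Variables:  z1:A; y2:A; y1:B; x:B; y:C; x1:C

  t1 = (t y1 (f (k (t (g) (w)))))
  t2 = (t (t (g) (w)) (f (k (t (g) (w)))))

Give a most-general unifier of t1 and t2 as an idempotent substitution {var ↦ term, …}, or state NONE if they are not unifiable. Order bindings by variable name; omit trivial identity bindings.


{y1 ↦ (t (g) (w))}


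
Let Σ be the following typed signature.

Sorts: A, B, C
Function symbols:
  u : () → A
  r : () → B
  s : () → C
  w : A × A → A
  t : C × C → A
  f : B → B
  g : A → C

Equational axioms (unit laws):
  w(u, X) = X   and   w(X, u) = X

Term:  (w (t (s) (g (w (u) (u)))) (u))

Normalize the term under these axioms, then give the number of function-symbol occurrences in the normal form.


1. (w (t (s) (g (w (u) (u)))) (u))  →  (t (s) (g (w (u) (u))))
2. (t (s) (g (w (u) (u))))  →  (t (s) (g (u)))
normal form: (t (s) (g (u)))

size = 4


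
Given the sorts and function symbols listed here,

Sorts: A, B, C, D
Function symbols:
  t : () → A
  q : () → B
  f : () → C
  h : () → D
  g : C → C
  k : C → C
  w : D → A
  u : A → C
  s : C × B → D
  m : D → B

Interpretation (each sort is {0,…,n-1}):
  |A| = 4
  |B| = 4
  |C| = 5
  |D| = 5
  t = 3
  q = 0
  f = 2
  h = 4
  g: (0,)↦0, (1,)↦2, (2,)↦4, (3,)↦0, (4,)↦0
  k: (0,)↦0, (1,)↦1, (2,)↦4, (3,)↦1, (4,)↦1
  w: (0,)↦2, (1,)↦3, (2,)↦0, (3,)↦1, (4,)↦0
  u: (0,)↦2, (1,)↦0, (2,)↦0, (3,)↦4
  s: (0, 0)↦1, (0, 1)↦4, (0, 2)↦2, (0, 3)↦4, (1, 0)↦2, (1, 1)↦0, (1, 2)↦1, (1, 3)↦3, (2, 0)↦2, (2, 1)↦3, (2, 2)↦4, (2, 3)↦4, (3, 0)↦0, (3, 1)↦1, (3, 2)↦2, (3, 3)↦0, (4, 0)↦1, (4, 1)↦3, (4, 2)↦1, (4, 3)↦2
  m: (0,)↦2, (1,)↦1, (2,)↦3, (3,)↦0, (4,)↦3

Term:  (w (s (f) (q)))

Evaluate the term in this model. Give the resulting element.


value = 0

  f = 2
  q = 0
  (s (f) (q)) = s(2, 0) = 2
  (w (s (f) (q))) = w(2,) = 0


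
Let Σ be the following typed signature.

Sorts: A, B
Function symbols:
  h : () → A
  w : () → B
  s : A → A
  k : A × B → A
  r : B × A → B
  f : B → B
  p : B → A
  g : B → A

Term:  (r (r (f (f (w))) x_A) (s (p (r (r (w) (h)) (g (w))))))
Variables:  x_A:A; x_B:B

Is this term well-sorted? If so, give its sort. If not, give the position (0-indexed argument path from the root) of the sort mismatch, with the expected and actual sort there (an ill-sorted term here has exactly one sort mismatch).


well-sorted; sort = B

        (w) : B
      (f (w)) : B
    (f (f (w))) : B
    x_A : A
  (r (f (f (w))) x_A) : B
          (w) : B
          (h) : A
        (r (w) (h)) : B
          (w) : B
        (g (w)) : A
      (r (r (w) (h)) (g (w))) : B
    (p (r (r (w) (h)) (g (w)))) : A
  (s (p (r (r (w) (h)) (g (w))))) : A
(r (r (f (f (w))) x_A) (s (p (r (r (w) (h)) (g (w)))))) : B


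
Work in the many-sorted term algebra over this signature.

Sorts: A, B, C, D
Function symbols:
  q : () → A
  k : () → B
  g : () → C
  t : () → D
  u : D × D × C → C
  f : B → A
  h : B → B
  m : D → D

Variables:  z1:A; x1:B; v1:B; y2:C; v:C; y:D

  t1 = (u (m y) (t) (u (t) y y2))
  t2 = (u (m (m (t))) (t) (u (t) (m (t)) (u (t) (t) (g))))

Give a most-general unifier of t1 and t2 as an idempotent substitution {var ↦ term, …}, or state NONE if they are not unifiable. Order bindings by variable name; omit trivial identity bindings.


{y ↦ (m (t)), y2 ↦ (u (t) (t) (g))}


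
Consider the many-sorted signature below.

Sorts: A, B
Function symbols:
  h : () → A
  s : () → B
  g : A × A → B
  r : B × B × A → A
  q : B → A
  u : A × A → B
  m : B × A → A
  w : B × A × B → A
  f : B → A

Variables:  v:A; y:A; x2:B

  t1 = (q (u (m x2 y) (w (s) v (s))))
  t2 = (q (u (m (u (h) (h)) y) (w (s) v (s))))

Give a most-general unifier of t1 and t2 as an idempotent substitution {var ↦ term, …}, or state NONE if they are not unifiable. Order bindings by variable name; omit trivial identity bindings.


{x2 ↦ (u (h) (h))}


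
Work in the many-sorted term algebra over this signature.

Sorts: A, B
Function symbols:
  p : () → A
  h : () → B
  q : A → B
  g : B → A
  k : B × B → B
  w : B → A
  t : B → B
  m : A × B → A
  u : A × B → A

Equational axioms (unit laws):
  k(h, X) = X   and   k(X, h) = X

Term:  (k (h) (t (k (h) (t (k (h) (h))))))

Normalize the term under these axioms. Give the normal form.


1. (k (h) (t (k (h) (t (k (h) (h))))))  →  (t (k (h) (t (k (h) (h)))))
2. (t (k (h) (t (k (h) (h)))))  →  (t (t (k (h) (h))))
3. (t (t (k (h) (h))))  →  (t (t (h)))

normal form = (t (t (h)))


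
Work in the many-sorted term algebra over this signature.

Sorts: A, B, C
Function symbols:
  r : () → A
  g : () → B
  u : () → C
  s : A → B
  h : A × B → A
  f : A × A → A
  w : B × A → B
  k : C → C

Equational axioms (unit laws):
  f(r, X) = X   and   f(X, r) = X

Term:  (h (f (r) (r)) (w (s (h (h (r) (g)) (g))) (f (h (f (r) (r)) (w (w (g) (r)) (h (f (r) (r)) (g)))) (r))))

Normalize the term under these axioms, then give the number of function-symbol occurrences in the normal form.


size = 18

1. (h (f (r) (r)) (w (s (h (h (r) (g)) (g))) (f (h (f (r) (r)) (w (w (g) (r)) (h (f (r) (r)) (g)))) (r))))  →  (h (r) (w (s (h (h (r) (g)) (g))) (f (h (f (r) (r)) (w (w (g) (r)) (h (f (r) (r)) (g)))) (r))))
2. (h (r) (w (s (h (h (r) (g)) (g))) (f (h (f (r) (r)) (w (w (g) (r)) (h (f (r) (r)) (g)))) (r))))  →  (h (r) (w (s (h (h (r) (g)) (g))) (h (f (r) (r)) (w (w (g) (r)) (h (f (r) (r)) (g))))))
3. (h (r) (w (s (h (h (r) (g)) (g))) (h (f (r) (r)) (w (w (g) (r)) (h (f (r) (r)) (g))))))  →  (h (r) (w (s (h (h (r) (g)) (g))) (h (r) (w (w (g) (r)) (h (f (r) (r)) (g))))))
4. (h (r) (w (s (h (h (r) (g)) (g))) (h (r) (w (w (g) (r)) (h (f (r) (r)) (g))))))  →  (h (r) (w (s (h (h (r) (g)) (g))) (h (r) (w (w (g) (r)) (h (r) (g))))))
normal form: (h (r) (w (s (h (h (r) (g)) (g))) (h (r) (w (w (g) (r)) (h (r) (g))))))


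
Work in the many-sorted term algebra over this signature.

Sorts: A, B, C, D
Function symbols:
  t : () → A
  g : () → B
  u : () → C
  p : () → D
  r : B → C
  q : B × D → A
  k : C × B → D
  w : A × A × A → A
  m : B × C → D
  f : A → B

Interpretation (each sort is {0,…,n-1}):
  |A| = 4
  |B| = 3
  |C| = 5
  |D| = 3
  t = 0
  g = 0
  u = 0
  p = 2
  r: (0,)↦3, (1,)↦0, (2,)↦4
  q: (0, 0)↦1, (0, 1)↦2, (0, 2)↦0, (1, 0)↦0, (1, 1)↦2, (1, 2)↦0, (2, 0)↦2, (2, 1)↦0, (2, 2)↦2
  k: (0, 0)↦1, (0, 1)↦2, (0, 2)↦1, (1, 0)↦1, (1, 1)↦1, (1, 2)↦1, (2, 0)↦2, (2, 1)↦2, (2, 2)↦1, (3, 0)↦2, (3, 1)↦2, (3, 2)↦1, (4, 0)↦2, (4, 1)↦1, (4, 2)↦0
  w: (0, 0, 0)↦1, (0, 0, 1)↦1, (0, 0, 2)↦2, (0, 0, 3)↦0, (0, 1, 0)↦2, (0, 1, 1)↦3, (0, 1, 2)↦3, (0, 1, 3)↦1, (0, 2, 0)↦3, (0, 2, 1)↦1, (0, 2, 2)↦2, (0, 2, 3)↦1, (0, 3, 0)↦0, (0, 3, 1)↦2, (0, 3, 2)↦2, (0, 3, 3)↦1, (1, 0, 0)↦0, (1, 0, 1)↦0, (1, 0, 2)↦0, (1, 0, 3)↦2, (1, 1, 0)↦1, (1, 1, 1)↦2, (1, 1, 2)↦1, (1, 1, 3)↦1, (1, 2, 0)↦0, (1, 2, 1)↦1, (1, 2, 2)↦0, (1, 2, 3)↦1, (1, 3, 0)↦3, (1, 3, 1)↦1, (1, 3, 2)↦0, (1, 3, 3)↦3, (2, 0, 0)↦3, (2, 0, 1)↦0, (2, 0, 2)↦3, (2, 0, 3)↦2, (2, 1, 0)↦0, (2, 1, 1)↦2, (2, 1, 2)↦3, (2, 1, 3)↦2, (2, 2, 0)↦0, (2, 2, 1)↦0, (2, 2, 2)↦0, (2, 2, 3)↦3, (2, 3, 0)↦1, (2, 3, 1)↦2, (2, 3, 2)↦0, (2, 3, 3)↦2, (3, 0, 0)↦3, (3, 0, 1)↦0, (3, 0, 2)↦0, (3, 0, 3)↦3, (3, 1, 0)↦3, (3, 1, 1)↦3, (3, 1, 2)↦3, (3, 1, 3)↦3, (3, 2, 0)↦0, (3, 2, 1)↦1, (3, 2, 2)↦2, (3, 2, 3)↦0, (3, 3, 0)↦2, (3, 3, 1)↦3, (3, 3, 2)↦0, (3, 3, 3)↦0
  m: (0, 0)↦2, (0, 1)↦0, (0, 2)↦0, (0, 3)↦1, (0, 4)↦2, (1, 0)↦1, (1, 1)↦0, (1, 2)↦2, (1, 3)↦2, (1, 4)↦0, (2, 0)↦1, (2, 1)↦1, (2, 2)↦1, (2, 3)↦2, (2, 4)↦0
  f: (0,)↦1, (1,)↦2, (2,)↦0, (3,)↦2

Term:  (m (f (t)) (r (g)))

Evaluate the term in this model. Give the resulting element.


  t = 0
  (f (t)) = f(0,) = 1
  g = 0
  (r (g)) = r(0,) = 3
  (m (f (t)) (r (g))) = m(1, 3) = 2

value = 2


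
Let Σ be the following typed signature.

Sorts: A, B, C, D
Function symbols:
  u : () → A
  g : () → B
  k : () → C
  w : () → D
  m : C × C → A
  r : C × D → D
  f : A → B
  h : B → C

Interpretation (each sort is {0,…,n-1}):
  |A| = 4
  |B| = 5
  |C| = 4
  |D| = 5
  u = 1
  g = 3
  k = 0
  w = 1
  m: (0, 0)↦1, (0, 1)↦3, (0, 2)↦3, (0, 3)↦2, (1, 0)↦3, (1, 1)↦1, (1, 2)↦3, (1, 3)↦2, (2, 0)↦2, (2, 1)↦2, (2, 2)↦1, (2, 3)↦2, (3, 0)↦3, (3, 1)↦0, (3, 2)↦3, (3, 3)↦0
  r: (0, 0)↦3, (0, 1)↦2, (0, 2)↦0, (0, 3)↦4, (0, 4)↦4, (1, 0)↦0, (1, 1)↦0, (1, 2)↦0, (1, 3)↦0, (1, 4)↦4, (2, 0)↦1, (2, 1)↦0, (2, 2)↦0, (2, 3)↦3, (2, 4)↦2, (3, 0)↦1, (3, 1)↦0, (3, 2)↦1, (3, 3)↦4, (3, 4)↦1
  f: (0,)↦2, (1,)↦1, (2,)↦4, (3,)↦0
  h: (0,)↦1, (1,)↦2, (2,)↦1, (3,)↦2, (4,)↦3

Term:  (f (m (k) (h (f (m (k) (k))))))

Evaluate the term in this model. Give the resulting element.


  k = 0
  k = 0
  k = 0
  (m (k) (k)) = m(0, 0) = 1
  (f (m (k) (k))) = f(1,) = 1
  (h (f (m (k) (k)))) = h(1,) = 2
  (m (k) (h (f (m (k) (k))))) = m(0, 2) = 3
  (f (m (k) (h (f (m (k) (k)))))) = f(3,) = 0

value = 0


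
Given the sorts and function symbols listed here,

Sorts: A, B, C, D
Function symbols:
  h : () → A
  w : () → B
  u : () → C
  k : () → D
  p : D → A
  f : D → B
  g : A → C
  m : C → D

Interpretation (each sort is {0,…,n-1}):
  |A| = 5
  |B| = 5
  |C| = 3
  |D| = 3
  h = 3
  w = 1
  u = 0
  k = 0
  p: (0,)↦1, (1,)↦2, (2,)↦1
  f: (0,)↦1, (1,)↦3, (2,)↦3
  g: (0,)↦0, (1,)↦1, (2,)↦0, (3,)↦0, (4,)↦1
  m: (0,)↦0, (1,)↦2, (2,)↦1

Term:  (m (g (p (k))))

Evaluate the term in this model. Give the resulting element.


  k = 0
  (p (k)) = p(0,) = 1
  (g (p (k))) = g(1,) = 1
  (m (g (p (k)))) = m(1,) = 2

value = 2


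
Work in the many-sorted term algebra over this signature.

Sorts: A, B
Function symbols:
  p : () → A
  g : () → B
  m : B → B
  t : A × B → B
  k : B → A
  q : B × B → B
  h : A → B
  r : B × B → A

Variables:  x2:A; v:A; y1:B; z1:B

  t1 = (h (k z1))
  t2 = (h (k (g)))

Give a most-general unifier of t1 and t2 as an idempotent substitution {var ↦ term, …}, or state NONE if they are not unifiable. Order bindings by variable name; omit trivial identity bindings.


{z1 ↦ (g)}


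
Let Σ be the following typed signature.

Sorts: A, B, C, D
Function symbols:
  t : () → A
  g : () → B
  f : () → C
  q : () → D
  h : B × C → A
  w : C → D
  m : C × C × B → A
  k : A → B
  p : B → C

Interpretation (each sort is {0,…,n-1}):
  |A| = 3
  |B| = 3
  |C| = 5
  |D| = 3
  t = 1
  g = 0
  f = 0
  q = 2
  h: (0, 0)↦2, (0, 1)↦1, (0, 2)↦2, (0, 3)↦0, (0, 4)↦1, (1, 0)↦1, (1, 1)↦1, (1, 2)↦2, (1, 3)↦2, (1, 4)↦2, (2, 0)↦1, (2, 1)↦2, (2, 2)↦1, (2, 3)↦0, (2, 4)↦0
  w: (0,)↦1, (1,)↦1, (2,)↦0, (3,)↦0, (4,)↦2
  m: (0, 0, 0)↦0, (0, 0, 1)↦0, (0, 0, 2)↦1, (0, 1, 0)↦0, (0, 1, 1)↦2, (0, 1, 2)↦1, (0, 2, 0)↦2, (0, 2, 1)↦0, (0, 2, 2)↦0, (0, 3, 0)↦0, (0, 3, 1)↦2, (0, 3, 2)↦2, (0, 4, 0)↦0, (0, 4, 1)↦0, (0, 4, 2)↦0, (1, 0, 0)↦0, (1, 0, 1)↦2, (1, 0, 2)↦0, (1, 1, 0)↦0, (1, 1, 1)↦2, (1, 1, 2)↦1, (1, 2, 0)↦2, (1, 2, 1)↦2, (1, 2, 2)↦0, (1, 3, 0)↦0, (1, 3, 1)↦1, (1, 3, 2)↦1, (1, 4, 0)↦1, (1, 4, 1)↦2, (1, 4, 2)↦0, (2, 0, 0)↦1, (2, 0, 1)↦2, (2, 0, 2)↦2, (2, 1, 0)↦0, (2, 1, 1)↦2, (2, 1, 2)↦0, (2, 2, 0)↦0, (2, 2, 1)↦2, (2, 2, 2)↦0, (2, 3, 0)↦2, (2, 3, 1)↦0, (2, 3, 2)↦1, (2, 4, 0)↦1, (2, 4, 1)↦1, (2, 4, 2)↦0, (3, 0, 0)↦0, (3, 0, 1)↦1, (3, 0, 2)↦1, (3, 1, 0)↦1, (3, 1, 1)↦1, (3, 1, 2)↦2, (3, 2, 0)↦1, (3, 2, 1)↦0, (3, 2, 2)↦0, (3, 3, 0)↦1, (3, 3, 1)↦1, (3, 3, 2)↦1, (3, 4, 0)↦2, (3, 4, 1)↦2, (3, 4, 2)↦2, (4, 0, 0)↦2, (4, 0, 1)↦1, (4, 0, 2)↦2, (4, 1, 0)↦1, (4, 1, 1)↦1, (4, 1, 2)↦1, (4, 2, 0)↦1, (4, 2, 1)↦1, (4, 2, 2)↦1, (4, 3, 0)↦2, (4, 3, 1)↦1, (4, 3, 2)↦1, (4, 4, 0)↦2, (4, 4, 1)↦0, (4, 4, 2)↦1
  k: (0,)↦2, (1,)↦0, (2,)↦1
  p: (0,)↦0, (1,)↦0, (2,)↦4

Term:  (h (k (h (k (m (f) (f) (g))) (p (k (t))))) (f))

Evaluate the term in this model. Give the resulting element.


value = 2

  f = 0
  f = 0
  g = 0
  (m (f) (f) (g)) = m(0, 0, 0) = 0
  (k (m (f) (f) (g))) = k(0,) = 2
  t = 1
  (k (t)) = k(1,) = 0
  (p (k (t))) = p(0,) = 0
  (h (k (m (f) (f) (g))) (p (k (t)))) = h(2, 0) = 1
  (k (h (k (m (f) (f) (g))) (p (k (t))))) = k(1,) = 0
  f = 0
  (h (k (h (k (m (f) (f) (g))) (p (k (t))))) (f)) = h(0, 0) = 2


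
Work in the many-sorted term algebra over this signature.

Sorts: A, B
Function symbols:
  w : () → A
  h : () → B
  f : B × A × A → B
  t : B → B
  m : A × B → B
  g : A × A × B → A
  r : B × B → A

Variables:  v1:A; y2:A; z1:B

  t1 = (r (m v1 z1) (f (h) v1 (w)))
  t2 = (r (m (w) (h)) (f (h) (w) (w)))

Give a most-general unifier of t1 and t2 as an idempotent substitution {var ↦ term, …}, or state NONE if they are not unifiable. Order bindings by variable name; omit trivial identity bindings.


{v1 ↦ (w), z1 ↦ (h)}


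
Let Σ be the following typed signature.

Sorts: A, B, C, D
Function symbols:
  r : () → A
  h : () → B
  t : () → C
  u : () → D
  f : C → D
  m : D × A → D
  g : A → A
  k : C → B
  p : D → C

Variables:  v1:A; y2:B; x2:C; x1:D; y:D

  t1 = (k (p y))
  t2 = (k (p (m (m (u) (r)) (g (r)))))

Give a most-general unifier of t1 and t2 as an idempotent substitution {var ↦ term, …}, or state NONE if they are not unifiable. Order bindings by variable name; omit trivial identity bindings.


{y ↦ (m (m (u) (r)) (g (r)))}


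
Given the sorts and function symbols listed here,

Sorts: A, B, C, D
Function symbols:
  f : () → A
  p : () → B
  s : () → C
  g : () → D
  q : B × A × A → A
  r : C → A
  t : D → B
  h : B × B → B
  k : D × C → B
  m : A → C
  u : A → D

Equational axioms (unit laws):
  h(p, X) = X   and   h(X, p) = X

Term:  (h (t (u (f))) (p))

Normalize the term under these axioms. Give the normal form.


normal form = (t (u (f)))

1. (h (t (u (f))) (p))  →  (t (u (f)))


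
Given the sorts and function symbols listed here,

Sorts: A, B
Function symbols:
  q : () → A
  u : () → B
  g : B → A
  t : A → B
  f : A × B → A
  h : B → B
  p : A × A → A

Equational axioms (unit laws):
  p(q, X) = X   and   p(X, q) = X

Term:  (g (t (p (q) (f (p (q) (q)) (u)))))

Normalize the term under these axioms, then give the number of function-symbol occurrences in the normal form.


size = 5

1. (g (t (p (q) (f (p (q) (q)) (u)))))  →  (g (t (f (p (q) (q)) (u))))
2. (g (t (f (p (q) (q)) (u))))  →  (g (t (f (q) (u))))
normal form: (g (t (f (q) (u))))


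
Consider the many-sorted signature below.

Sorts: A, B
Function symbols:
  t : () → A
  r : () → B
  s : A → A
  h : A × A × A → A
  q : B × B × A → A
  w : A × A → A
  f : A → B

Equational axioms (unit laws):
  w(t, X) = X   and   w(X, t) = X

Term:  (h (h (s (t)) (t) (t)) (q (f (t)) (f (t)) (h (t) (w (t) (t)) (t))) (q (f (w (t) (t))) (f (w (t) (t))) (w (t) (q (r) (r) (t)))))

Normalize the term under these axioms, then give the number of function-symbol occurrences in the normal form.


1. (h (h (s (t)) (t) (t)) (q (f (t)) (f (t)) (h (t) (w (t) (t)) (t))) (q (f (w (t) (t))) (f (w (t) (t))) (w (t) (q (r) (r) (t)))))  →  (h (h (s (t)) (t) (t)) (q (f (t)) (f (t)) (h (t) (t) (t))) (q (f (w (t) (t))) (f (w (t) (t))) (w (t) (q (r) (r) (t)))))
2. (h (h (s (t)) (t) (t)) (q (f (t)) (f (t)) (h (t) (t) (t))) (q (f (w (t) (t))) (f (w (t) (t))) (w (t) (q (r) (r) (t)))))  →  (h (h (s (t)) (t) (t)) (q (f (t)) (f (t)) (h (t) (t) (t))) (q (f (t)) (f (w (t) (t))) (w (t) (q (r) (r) (t)))))
3. (h (h (s (t)) (t) (t)) (q (f (t)) (f (t)) (h (t) (t) (t))) (q (f (t)) (f (w (t) (t))) (w (t) (q (r) (r) (t)))))  →  (h (h (s (t)) (t) (t)) (q (f (t)) (f (t)) (h (t) (t) (t))) (q (f (t)) (f (t)) (w (t) (q (r) (r) (t)))))
4. (h (h (s (t)) (t) (t)) (q (f (t)) (f (t)) (h (t) (t) (t))) (q (f (t)) (f (t)) (w (t) (q (r) (r) (t)))))  →  (h (h (s (t)) (t) (t)) (q (f (t)) (f (t)) (h (t) (t) (t))) (q (f (t)) (f (t)) (q (r) (r) (t))))
normal form: (h (h (s (t)) (t) (t)) (q (f (t)) (f (t)) (h (t) (t) (t))) (q (f (t)) (f (t)) (q (r) (r) (t))))

size = 24


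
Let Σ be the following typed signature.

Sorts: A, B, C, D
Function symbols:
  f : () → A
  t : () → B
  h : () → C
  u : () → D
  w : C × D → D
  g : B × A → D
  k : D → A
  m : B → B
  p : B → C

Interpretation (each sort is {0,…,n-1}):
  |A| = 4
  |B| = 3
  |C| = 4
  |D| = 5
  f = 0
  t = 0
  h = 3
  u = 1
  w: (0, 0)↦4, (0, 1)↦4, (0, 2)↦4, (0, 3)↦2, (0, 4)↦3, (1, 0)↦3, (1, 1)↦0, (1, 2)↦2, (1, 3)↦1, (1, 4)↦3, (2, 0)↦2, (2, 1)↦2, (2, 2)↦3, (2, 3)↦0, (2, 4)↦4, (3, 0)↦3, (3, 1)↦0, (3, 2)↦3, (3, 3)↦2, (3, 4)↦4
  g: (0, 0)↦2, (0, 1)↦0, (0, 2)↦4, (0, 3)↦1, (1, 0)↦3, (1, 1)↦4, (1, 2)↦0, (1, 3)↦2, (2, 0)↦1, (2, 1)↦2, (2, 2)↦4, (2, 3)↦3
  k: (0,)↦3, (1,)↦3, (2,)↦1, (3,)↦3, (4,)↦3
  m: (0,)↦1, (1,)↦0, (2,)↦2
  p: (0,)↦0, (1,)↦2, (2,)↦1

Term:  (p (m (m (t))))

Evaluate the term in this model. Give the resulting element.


  t = 0
  (m (t)) = m(0,) = 1
  (m (m (t))) = m(1,) = 0
  (p (m (m (t)))) = p(0,) = 0

value = 0


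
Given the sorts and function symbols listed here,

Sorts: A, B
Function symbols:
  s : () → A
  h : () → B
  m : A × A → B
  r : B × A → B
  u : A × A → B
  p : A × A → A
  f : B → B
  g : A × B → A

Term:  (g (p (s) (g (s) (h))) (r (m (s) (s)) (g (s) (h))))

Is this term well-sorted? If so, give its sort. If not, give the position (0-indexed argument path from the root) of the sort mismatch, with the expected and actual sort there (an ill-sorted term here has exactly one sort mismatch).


    (s) : A
      (s) : A
      (h) : B
    (g (s) (h)) : A
  (p (s) (g (s) (h))) : A
      (s) : A
      (s) : A
    (m (s) (s)) : B
      (s) : A
      (h) : B
    (g (s) (h)) : A
  (r (m (s) (s)) (g (s) (h))) : B
(g (p (s) (g (s) (h))) (r (m (s) (s)) (g (s) (h)))) : A

well-sorted; sort = A


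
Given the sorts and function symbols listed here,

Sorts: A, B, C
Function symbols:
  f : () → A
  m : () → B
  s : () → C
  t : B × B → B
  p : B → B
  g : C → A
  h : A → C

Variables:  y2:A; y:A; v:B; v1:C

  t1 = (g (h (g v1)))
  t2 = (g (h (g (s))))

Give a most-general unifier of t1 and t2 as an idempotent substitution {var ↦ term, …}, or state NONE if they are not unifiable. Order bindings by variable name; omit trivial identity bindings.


{v1 ↦ (s)}


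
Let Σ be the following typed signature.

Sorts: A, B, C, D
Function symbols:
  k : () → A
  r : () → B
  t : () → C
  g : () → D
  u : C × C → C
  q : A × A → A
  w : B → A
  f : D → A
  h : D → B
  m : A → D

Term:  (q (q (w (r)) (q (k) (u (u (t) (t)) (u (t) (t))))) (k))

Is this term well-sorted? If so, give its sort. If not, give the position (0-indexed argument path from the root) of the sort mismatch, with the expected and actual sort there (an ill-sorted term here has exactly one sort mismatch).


ill-sorted at position [0, 1, 1]: expected A, got C

      (r) : B
    (w (r)) : A
      (k) : A
          (t) : C
          (t) : C
        (u (t) (t)) : C
          (t) : C
          (t) : C
        (u (t) (t)) : C
      (u (u (t) (t)) (u (t) (t))) : C
    (q (k) (u (u (t) (t)) (u (t) (t)))) : ✗ arg 1 at [0, 1, 1] has sort C, expected A
  (k) : A


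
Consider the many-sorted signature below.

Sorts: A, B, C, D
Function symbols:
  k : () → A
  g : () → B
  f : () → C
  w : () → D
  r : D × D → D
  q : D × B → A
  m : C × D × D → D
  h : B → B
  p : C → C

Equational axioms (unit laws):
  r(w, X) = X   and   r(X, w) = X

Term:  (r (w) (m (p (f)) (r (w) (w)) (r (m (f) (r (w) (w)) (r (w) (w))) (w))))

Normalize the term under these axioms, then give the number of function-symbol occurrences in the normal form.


1. (r (w) (m (p (f)) (r (w) (w)) (r (m (f) (r (w) (w)) (r (w) (w))) (w))))  →  (m (p (f)) (r (w) (w)) (r (m (f) (r (w) (w)) (r (w) (w))) (w)))
2. (m (p (f)) (r (w) (w)) (r (m (f) (r (w) (w)) (r (w) (w))) (w)))  →  (m (p (f)) (w) (r (m (f) (r (w) (w)) (r (w) (w))) (w)))
3. (m (p (f)) (w) (r (m (f) (r (w) (w)) (r (w) (w))) (w)))  →  (m (p (f)) (w) (m (f) (r (w) (w)) (r (w) (w))))
4. (m (p (f)) (w) (m (f) (r (w) (w)) (r (w) (w))))  →  (m (p (f)) (w) (m (f) (w) (r (w) (w))))
5. (m (p (f)) (w) (m (f) (w) (r (w) (w))))  →  (m (p (f)) (w) (m (f) (w) (w)))
normal form: (m (p (f)) (w) (m (f) (w) (w)))

size = 8


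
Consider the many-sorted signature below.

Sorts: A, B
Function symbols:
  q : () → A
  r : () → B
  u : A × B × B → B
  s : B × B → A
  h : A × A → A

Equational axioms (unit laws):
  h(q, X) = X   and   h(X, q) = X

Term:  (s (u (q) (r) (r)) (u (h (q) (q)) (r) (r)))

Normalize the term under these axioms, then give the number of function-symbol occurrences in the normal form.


1. (s (u (q) (r) (r)) (u (h (q) (q)) (r) (r)))  →  (s (u (q) (r) (r)) (u (q) (r) (r)))
normal form: (s (u (q) (r) (r)) (u (q) (r) (r)))

size = 9


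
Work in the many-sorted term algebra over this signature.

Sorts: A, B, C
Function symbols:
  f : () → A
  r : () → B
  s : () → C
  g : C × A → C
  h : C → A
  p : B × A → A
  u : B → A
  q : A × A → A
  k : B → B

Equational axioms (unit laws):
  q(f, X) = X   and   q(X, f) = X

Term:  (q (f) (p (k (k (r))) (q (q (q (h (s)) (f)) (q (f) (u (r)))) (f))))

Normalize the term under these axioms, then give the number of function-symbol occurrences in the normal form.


size = 9

1. (q (f) (p (k (k (r))) (q (q (q (h (s)) (f)) (q (f) (u (r)))) (f))))  →  (p (k (k (r))) (q (q (q (h (s)) (f)) (q (f) (u (r)))) (f)))
2. (p (k (k (r))) (q (q (q (h (s)) (f)) (q (f) (u (r)))) (f)))  →  (p (k (k (r))) (q (q (h (s)) (f)) (q (f) (u (r)))))
3. (p (k (k (r))) (q (q (h (s)) (f)) (q (f) (u (r)))))  →  (p (k (k (r))) (q (h (s)) (q (f) (u (r)))))
4. (p (k (k (r))) (q (h (s)) (q (f) (u (r)))))  →  (p (k (k (r))) (q (h (s)) (u (r))))
normal form: (p (k (k (r))) (q (h (s)) (u (r))))


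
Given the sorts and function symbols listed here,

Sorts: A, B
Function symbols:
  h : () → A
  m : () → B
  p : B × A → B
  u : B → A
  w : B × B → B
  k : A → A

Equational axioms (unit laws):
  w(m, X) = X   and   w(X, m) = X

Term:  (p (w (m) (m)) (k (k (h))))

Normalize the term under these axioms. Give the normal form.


normal form = (p (m) (k (k (h))))

1. (p (w (m) (m)) (k (k (h))))  →  (p (m) (k (k (h))))


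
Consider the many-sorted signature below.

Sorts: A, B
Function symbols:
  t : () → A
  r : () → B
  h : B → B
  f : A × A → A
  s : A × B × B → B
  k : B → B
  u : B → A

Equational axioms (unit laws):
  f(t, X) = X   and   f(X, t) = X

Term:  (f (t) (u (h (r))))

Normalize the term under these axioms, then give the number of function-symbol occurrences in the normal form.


1. (f (t) (u (h (r))))  →  (u (h (r)))
normal form: (u (h (r)))

size = 3


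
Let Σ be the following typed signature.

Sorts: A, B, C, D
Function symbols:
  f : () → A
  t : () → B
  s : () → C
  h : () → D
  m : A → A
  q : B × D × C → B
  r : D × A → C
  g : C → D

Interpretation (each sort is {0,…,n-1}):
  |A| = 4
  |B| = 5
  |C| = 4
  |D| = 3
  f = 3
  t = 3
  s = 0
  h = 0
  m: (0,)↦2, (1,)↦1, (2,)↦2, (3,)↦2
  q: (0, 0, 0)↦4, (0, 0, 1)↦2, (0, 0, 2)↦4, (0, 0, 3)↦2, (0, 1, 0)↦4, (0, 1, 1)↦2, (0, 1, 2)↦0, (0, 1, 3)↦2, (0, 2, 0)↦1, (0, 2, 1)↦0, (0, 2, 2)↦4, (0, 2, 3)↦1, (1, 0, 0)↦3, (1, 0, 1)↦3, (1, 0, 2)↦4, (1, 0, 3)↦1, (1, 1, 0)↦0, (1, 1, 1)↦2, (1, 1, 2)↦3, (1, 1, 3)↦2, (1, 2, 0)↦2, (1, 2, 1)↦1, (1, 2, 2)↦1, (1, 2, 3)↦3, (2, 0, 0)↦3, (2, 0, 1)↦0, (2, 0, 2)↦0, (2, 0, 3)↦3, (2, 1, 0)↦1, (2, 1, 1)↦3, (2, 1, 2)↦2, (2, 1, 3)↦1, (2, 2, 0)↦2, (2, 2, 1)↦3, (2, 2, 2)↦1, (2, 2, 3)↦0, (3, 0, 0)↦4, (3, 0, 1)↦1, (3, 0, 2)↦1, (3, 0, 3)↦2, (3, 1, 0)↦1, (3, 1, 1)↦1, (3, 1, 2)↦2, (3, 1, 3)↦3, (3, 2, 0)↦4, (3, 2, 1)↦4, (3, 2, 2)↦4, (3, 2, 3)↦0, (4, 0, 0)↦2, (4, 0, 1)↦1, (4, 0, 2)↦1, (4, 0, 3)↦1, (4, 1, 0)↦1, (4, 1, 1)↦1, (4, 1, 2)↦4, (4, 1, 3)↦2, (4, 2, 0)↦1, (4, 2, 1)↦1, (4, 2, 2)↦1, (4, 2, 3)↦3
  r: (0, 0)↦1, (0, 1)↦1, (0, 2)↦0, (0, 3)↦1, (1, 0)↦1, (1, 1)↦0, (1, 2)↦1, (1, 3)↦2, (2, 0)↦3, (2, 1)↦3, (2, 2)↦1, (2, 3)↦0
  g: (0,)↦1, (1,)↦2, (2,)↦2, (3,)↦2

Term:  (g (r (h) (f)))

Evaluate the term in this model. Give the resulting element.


  h = 0
  f = 3
  (r (h) (f)) = r(0, 3) = 1
  (g (r (h) (f))) = g(1,) = 2

value = 2


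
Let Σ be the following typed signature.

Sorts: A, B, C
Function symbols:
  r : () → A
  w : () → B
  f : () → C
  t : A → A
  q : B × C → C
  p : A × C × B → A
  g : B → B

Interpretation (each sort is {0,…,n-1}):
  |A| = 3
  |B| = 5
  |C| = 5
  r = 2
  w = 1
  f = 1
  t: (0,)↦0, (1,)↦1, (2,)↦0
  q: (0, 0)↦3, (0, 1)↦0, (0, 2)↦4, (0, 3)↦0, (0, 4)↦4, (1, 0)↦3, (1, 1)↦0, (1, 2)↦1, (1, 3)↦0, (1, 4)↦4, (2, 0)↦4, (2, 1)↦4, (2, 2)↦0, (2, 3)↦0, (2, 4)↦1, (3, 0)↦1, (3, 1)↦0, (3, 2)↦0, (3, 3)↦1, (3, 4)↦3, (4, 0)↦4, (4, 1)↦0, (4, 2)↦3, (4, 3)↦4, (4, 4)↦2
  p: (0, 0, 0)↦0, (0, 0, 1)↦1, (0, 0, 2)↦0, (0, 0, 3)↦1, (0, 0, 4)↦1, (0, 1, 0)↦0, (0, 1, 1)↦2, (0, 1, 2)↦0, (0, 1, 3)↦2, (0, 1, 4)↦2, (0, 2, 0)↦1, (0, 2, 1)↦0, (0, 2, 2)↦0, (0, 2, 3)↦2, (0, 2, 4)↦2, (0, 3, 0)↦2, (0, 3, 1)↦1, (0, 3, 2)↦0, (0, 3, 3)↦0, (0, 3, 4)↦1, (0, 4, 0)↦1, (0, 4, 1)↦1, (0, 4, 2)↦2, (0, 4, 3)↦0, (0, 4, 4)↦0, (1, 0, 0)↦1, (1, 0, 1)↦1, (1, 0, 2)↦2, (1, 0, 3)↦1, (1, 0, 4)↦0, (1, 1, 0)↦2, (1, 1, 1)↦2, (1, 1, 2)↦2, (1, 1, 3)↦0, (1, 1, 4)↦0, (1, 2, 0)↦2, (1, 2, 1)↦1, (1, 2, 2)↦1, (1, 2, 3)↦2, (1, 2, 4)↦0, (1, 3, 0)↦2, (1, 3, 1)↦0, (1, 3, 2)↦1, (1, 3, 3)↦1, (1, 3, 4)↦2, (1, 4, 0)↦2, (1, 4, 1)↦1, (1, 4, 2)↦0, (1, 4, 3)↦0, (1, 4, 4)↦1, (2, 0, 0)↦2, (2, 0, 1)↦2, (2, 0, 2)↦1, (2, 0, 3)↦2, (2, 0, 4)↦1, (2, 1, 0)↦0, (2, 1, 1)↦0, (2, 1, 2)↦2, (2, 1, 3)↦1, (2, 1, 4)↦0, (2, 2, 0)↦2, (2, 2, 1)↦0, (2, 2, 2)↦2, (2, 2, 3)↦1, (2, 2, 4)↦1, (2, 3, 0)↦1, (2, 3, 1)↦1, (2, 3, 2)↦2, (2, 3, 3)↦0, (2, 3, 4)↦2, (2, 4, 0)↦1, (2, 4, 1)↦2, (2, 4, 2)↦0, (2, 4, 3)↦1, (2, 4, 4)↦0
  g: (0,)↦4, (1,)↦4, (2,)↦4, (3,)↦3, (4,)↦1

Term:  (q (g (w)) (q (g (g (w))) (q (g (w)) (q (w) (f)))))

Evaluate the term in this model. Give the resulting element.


  w = 1
  (g (w)) = g(1,) = 4
  w = 1
  (g (w)) = g(1,) = 4
  (g (g (w))) = g(4,) = 1
  w = 1
  (g (w)) = g(1,) = 4
  w = 1
  f = 1
  (q (w) (f)) = q(1, 1) = 0
  (q (g (w)) (q (w) (f))) = q(4, 0) = 4
  (q (g (g (w))) (q (g (w)) (q (w) (f)))) = q(1, 4) = 4
  (q (g (w)) (q (g (g (w))) (q (g (w)) (q (w) (f))))) = q(4, 4) = 2

value = 2


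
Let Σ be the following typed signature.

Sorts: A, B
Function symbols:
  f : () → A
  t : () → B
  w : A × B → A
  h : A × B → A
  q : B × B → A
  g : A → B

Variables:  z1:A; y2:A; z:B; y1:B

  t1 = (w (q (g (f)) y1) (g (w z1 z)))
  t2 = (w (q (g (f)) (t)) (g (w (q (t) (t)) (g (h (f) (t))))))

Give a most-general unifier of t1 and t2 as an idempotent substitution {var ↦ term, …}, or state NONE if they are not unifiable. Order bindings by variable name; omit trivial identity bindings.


{y1 ↦ (t), z ↦ (g (h (f) (t))), z1 ↦ (q (t) (t))}


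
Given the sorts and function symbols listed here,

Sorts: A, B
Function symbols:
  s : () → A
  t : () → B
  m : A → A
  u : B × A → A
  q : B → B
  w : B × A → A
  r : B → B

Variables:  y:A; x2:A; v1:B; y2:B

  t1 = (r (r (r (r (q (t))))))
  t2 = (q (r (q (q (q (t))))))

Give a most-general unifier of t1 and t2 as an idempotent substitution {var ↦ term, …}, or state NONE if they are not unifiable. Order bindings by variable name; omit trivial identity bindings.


NONE (not unifiable)

head clash or occurs-check failure — not unifiable
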